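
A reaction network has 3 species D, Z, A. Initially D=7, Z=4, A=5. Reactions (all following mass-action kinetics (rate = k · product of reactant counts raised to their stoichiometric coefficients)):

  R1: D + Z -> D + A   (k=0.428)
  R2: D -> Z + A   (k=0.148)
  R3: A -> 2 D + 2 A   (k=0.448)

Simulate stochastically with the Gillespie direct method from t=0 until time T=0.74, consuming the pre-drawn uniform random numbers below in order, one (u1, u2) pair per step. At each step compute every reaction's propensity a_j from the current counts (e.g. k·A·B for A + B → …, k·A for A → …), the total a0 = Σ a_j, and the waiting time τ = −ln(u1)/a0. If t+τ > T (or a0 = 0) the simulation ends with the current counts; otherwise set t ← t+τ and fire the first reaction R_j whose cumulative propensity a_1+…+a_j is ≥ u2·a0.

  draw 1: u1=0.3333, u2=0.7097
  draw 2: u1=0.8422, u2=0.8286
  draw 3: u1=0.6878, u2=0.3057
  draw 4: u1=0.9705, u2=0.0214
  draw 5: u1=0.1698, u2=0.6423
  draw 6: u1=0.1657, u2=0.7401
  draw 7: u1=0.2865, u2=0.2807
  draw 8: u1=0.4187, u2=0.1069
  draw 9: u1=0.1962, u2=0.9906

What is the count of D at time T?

t=0.000: D=7 Z=4 A=5
Draw 1: a1=11.984, a2=1.036, a3=2.240, a0=15.260; τ=−ln(0.3333)/15.260=0.072 → t=0.072; u2·a0=0.7097·15.260=10.830 ≤ a1=11.984 → R1 fires; D=7 Z=3 A=6
Draw 2: a1=8.988, a2=1.036, a3=2.688, a0=12.712; τ=−ln(0.8422)/12.712=0.014 → t=0.086; u2·a0=0.8286·12.712=10.533; a1+a2=10.024 < 10.533 ≤ a1+…+a3=12.712 → R3 fires; D=9 Z=3 A=7
Draw 3: a1=11.556, a2=1.332, a3=3.136, a0=16.024; τ=−ln(0.6878)/16.024=0.023 → t=0.109; u2·a0=0.3057·16.024=4.899 ≤ a1=11.556 → R1 fires; D=9 Z=2 A=8
Draw 4: a1=7.704, a2=1.332, a3=3.584, a0=12.620; τ=−ln(0.9705)/12.620=0.002 → t=0.111; u2·a0=0.0214·12.620=0.270 ≤ a1=7.704 → R1 fires; D=9 Z=1 A=9
Draw 5: a1=3.852, a2=1.332, a3=4.032, a0=9.216; τ=−ln(0.1698)/9.216=0.192 → t=0.304; u2·a0=0.6423·9.216=5.919; a1+a2=5.184 < 5.919 ≤ a1+…+a3=9.216 → R3 fires; D=11 Z=1 A=10
Draw 6: a1=4.708, a2=1.628, a3=4.480, a0=10.816; τ=−ln(0.1657)/10.816=0.166 → t=0.470; u2·a0=0.7401·10.816=8.005; a1+a2=6.336 < 8.005 ≤ a1+…+a3=10.816 → R3 fires; D=13 Z=1 A=11
Draw 7: a1=5.564, a2=1.924, a3=4.928, a0=12.416; τ=−ln(0.2865)/12.416=0.101 → t=0.571; u2·a0=0.2807·12.416=3.485 ≤ a1=5.564 → R1 fires; D=13 Z=0 A=12
Draw 8: a1=0.000, a2=1.924, a3=5.376, a0=7.300; τ=−ln(0.4187)/7.300=0.119 → t=0.690; u2·a0=0.1069·7.300=0.780; a1=0.000 < 0.780 ≤ a1+a2=1.924 → R2 fires; D=12 Z=1 A=13
Draw 9: a1=5.136, a2=1.776, a3=5.824, a0=12.736; τ=−ln(0.1962)/12.736=0.128 → t=0.818 > T=0.74: stop.
Read off D at T=0.74: 12

D at T = 12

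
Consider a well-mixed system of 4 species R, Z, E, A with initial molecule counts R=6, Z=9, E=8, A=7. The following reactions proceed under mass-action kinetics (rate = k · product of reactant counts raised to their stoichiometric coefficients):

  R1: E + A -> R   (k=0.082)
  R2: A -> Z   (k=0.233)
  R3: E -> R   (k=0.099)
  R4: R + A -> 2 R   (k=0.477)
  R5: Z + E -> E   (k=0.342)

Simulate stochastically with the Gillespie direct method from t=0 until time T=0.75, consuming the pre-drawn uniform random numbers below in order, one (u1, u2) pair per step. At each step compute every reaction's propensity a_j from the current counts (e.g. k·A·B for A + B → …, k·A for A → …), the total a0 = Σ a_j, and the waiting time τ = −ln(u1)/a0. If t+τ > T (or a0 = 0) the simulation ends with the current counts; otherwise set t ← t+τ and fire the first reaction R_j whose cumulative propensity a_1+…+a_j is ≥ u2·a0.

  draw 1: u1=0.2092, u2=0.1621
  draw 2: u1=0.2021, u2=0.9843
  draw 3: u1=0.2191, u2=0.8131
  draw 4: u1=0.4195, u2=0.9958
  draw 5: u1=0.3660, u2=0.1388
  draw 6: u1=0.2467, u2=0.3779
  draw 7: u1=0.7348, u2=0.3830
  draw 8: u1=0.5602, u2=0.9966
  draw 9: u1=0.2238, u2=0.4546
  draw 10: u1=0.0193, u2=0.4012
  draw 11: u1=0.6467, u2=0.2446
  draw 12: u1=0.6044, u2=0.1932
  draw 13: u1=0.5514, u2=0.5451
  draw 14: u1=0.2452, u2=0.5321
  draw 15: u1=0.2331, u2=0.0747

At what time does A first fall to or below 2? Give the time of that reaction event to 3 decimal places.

Threshold first reached at t = 0.363

t=0.000: R=6 Z=9 E=8 A=7
Draw 1: a1=4.592, a2=1.631, a3=0.792, a4=20.034, a5=24.624, a0=51.673; τ=−ln(0.2092)/51.673=0.030 → t=0.030; u2·a0=0.1621·51.673=8.376; a1+…+a3=7.015 < 8.376 ≤ a1+…+a4=27.049 → R4 fires; R=7 Z=9 E=8 A=6
Draw 2: a1=3.936, a2=1.398, a3=0.792, a4=20.034, a5=24.624, a0=50.784; τ=−ln(0.2021)/50.784=0.031 → t=0.062; u2·a0=0.9843·50.784=49.987; a1+…+a4=26.160 < 49.987 ≤ a1+…+a5=50.784 → R5 fires; R=7 Z=8 E=8 A=6
Draw 3: a1=3.936, a2=1.398, a3=0.792, a4=20.034, a5=21.888, a0=48.048; τ=−ln(0.2191)/48.048=0.032 → t=0.093; u2·a0=0.8131·48.048=39.068; a1+…+a4=26.160 < 39.068 ≤ a1+…+a5=48.048 → R5 fires; R=7 Z=7 E=8 A=6
Draw 4: a1=3.936, a2=1.398, a3=0.792, a4=20.034, a5=19.152, a0=45.312; τ=−ln(0.4195)/45.312=0.019 → t=0.113; u2·a0=0.9958·45.312=45.122; a1+…+a4=26.160 < 45.122 ≤ a1+…+a5=45.312 → R5 fires; R=7 Z=6 E=8 A=6
Draw 5: a1=3.936, a2=1.398, a3=0.792, a4=20.034, a5=16.416, a0=42.576; τ=−ln(0.3660)/42.576=0.024 → t=0.136; u2·a0=0.1388·42.576=5.910; a1+a2=5.334 < 5.910 ≤ a1+…+a3=6.126 → R3 fires; R=8 Z=6 E=7 A=6
Draw 6: a1=3.444, a2=1.398, a3=0.693, a4=22.896, a5=14.364, a0=42.795; τ=−ln(0.2467)/42.795=0.033 → t=0.169; u2·a0=0.3779·42.795=16.172; a1+…+a3=5.535 < 16.172 ≤ a1+…+a4=28.431 → R4 fires; R=9 Z=6 E=7 A=5
Draw 7: a1=2.870, a2=1.165, a3=0.693, a4=21.465, a5=14.364, a0=40.557; τ=−ln(0.7348)/40.557=0.008 → t=0.176; u2·a0=0.3830·40.557=15.533; a1+…+a3=4.728 < 15.533 ≤ a1+…+a4=26.193 → R4 fires; R=10 Z=6 E=7 A=4
Draw 8: a1=2.296, a2=0.932, a3=0.693, a4=19.080, a5=14.364, a0=37.365; τ=−ln(0.5602)/37.365=0.016 → t=0.192; u2·a0=0.9966·37.365=37.238; a1+…+a4=23.001 < 37.238 ≤ a1+…+a5=37.365 → R5 fires; R=10 Z=5 E=7 A=4
Draw 9: a1=2.296, a2=0.932, a3=0.693, a4=19.080, a5=11.970, a0=34.971; τ=−ln(0.2238)/34.971=0.043 → t=0.235; u2·a0=0.4546·34.971=15.898; a1+…+a3=3.921 < 15.898 ≤ a1+…+a4=23.001 → R4 fires; R=11 Z=5 E=7 A=3
Draw 10: a1=1.722, a2=0.699, a3=0.693, a4=15.741, a5=11.970, a0=30.825; τ=−ln(0.0193)/30.825=0.128 → t=0.363; u2·a0=0.4012·30.825=12.367; a1+…+a3=3.114 < 12.367 ≤ a1+…+a4=18.855 → R4 fires; R=12 Z=5 E=7 A=2
Draw 11: a1=1.148, a2=0.466, a3=0.693, a4=11.448, a5=11.970, a0=25.725; τ=−ln(0.6467)/25.725=0.017 → t=0.380; u2·a0=0.2446·25.725=6.292; a1+…+a3=2.307 < 6.292 ≤ a1+…+a4=13.755 → R4 fires; R=13 Z=5 E=7 A=1
Draw 12: a1=0.574, a2=0.233, a3=0.693, a4=6.201, a5=11.970, a0=19.671; τ=−ln(0.6044)/19.671=0.026 → t=0.405; u2·a0=0.1932·19.671=3.800; a1+…+a3=1.500 < 3.800 ≤ a1+…+a4=7.701 → R4 fires; R=14 Z=5 E=7 A=0
Draw 13: a1=0.000, a2=0.000, a3=0.693, a4=0.000, a5=11.970, a0=12.663; τ=−ln(0.5514)/12.663=0.047 → t=0.452; u2·a0=0.5451·12.663=6.903; a1+…+a4=0.693 < 6.903 ≤ a1+…+a5=12.663 → R5 fires; R=14 Z=4 E=7 A=0
Draw 14: a1=0.000, a2=0.000, a3=0.693, a4=0.000, a5=9.576, a0=10.269; τ=−ln(0.2452)/10.269=0.137 → t=0.589; u2·a0=0.5321·10.269=5.464; a1+…+a4=0.693 < 5.464 ≤ a1+…+a5=10.269 → R5 fires; R=14 Z=3 E=7 A=0
Draw 15: a1=0.000, a2=0.000, a3=0.693, a4=0.000, a5=7.182, a0=7.875; τ=−ln(0.2331)/7.875=0.185 → t=0.774 > T=0.75: stop.
A first becomes ≤ 2 when it reaches 2 at the event at t=0.363.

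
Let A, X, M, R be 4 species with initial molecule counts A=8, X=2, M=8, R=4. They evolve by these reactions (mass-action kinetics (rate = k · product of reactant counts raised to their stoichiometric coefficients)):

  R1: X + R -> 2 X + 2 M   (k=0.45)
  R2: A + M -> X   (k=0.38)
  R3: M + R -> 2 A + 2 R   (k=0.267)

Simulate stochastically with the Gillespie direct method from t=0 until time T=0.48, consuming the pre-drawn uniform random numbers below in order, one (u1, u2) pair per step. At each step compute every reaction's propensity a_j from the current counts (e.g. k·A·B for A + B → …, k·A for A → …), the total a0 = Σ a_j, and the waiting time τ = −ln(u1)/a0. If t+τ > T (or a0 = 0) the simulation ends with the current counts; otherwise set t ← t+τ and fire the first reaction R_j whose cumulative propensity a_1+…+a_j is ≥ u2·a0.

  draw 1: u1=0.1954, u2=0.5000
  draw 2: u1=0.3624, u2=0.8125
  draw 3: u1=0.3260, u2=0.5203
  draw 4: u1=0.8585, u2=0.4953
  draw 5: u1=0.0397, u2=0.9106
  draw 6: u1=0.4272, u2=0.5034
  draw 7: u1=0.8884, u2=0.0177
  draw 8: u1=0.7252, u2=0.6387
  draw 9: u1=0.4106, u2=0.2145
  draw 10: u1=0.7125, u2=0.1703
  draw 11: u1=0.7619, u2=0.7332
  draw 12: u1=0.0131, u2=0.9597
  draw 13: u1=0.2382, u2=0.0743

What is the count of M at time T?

t=0.000: A=8 X=2 M=8 R=4
Draw 1: a1=3.600, a2=24.320, a3=8.544, a0=36.464; τ=−ln(0.1954)/36.464=0.045 → t=0.045; u2·a0=0.5000·36.464=18.232; a1=3.600 < 18.232 ≤ a1+a2=27.920 → R2 fires; A=7 X=3 M=7 R=4
Draw 2: a1=5.400, a2=18.620, a3=7.476, a0=31.496; τ=−ln(0.3624)/31.496=0.032 → t=0.077; u2·a0=0.8125·31.496=25.591; a1+a2=24.020 < 25.591 ≤ a1+…+a3=31.496 → R3 fires; A=9 X=3 M=6 R=5
Draw 3: a1=6.750, a2=20.520, a3=8.010, a0=35.280; τ=−ln(0.3260)/35.280=0.032 → t=0.109; u2·a0=0.5203·35.280=18.356; a1=6.750 < 18.356 ≤ a1+a2=27.270 → R2 fires; A=8 X=4 M=5 R=5
Draw 4: a1=9.000, a2=15.200, a3=6.675, a0=30.875; τ=−ln(0.8585)/30.875=0.005 → t=0.114; u2·a0=0.4953·30.875=15.292; a1=9.000 < 15.292 ≤ a1+a2=24.200 → R2 fires; A=7 X=5 M=4 R=5
Draw 5: a1=11.250, a2=10.640, a3=5.340, a0=27.230; τ=−ln(0.0397)/27.230=0.118 → t=0.232; u2·a0=0.9106·27.230=24.796; a1+a2=21.890 < 24.796 ≤ a1+…+a3=27.230 → R3 fires; A=9 X=5 M=3 R=6
Draw 6: a1=13.500, a2=10.260, a3=4.806, a0=28.566; τ=−ln(0.4272)/28.566=0.030 → t=0.262; u2·a0=0.5034·28.566=14.380; a1=13.500 < 14.380 ≤ a1+a2=23.760 → R2 fires; A=8 X=6 M=2 R=6
Draw 7: a1=16.200, a2=6.080, a3=3.204, a0=25.484; τ=−ln(0.8884)/25.484=0.005 → t=0.267; u2·a0=0.0177·25.484=0.451 ≤ a1=16.200 → R1 fires; A=8 X=7 M=4 R=5
Draw 8: a1=15.750, a2=12.160, a3=5.340, a0=33.250; τ=−ln(0.7252)/33.250=0.010 → t=0.276; u2·a0=0.6387·33.250=21.237; a1=15.750 < 21.237 ≤ a1+a2=27.910 → R2 fires; A=7 X=8 M=3 R=5
Draw 9: a1=18.000, a2=7.980, a3=4.005, a0=29.985; τ=−ln(0.4106)/29.985=0.030 → t=0.306; u2·a0=0.2145·29.985=6.432 ≤ a1=18.000 → R1 fires; A=7 X=9 M=5 R=4
Draw 10: a1=16.200, a2=13.300, a3=5.340, a0=34.840; τ=−ln(0.7125)/34.840=0.010 → t=0.316; u2·a0=0.1703·34.840=5.933 ≤ a1=16.200 → R1 fires; A=7 X=10 M=7 R=3
Draw 11: a1=13.500, a2=18.620, a3=5.607, a0=37.727; τ=−ln(0.7619)/37.727=0.007 → t=0.323; u2·a0=0.7332·37.727=27.661; a1=13.500 < 27.661 ≤ a1+a2=32.120 → R2 fires; A=6 X=11 M=6 R=3
Draw 12: a1=14.850, a2=13.680, a3=4.806, a0=33.336; τ=−ln(0.0131)/33.336=0.130 → t=0.453; u2·a0=0.9597·33.336=31.993; a1+a2=28.530 < 31.993 ≤ a1+…+a3=33.336 → R3 fires; A=8 X=11 M=5 R=4
Draw 13: a1=19.800, a2=15.200, a3=5.340, a0=40.340; τ=−ln(0.2382)/40.340=0.036 → t=0.489 > T=0.48: stop.
Read off M at T=0.48: 5

M at T = 5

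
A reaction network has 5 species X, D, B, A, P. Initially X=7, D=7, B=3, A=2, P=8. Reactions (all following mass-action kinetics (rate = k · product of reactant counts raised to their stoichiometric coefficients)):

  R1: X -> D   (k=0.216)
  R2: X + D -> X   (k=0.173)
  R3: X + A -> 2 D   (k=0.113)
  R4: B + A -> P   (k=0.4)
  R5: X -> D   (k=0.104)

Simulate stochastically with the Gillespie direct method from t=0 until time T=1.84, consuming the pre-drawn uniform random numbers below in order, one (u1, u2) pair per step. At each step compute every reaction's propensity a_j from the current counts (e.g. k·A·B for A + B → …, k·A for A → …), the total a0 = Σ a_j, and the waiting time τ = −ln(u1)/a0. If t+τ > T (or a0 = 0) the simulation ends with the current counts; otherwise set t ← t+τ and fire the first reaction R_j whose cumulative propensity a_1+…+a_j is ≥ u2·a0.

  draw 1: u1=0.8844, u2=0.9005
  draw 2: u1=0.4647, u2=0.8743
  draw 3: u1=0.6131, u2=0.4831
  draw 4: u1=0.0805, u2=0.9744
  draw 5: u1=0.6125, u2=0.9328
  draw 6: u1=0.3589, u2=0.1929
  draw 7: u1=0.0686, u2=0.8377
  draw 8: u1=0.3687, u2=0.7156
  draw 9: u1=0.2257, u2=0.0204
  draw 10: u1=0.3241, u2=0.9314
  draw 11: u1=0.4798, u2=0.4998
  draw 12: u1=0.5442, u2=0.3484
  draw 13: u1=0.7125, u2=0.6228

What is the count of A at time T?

t=0.000: X=7 D=7 B=3 A=2 P=8
Draw 1: a1=1.512, a2=8.477, a3=1.582, a4=2.400, a5=0.728, a0=14.699; τ=−ln(0.8844)/14.699=0.008 → t=0.008; u2·a0=0.9005·14.699=13.236; a1+…+a3=11.571 < 13.236 ≤ a1+…+a4=13.971 → R4 fires; X=7 D=7 B=2 A=1 P=9
Draw 2: a1=1.512, a2=8.477, a3=0.791, a4=0.800, a5=0.728, a0=12.308; τ=−ln(0.4647)/12.308=0.062 → t=0.071; u2·a0=0.8743·12.308=10.761; a1+a2=9.989 < 10.761 ≤ a1+…+a3=10.780 → R3 fires; X=6 D=9 B=2 A=0 P=9
Draw 3: a1=1.296, a2=9.342, a3=0.000, a4=0.000, a5=0.624, a0=11.262; τ=−ln(0.6131)/11.262=0.043 → t=0.114; u2·a0=0.4831·11.262=5.441; a1=1.296 < 5.441 ≤ a1+a2=10.638 → R2 fires; X=6 D=8 B=2 A=0 P=9
Draw 4: a1=1.296, a2=8.304, a3=0.000, a4=0.000, a5=0.624, a0=10.224; τ=−ln(0.0805)/10.224=0.246 → t=0.360; u2·a0=0.9744·10.224=9.962; a1+…+a4=9.600 < 9.962 ≤ a1+…+a5=10.224 → R5 fires; X=5 D=9 B=2 A=0 P=9
Draw 5: a1=1.080, a2=7.785, a3=0.000, a4=0.000, a5=0.520, a0=9.385; τ=−ln(0.6125)/9.385=0.052 → t=0.413; u2·a0=0.9328·9.385=8.754; a1=1.080 < 8.754 ≤ a1+a2=8.865 → R2 fires; X=5 D=8 B=2 A=0 P=9
Draw 6: a1=1.080, a2=6.920, a3=0.000, a4=0.000, a5=0.520, a0=8.520; τ=−ln(0.3589)/8.520=0.120 → t=0.533; u2·a0=0.1929·8.520=1.644; a1=1.080 < 1.644 ≤ a1+a2=8.000 → R2 fires; X=5 D=7 B=2 A=0 P=9
Draw 7: a1=1.080, a2=6.055, a3=0.000, a4=0.000, a5=0.520, a0=7.655; τ=−ln(0.0686)/7.655=0.350 → t=0.883; u2·a0=0.8377·7.655=6.413; a1=1.080 < 6.413 ≤ a1+a2=7.135 → R2 fires; X=5 D=6 B=2 A=0 P=9
Draw 8: a1=1.080, a2=5.190, a3=0.000, a4=0.000, a5=0.520, a0=6.790; τ=−ln(0.3687)/6.790=0.147 → t=1.030; u2·a0=0.7156·6.790=4.859; a1=1.080 < 4.859 ≤ a1+a2=6.270 → R2 fires; X=5 D=5 B=2 A=0 P=9
Draw 9: a1=1.080, a2=4.325, a3=0.000, a4=0.000, a5=0.520, a0=5.925; τ=−ln(0.2257)/5.925=0.251 → t=1.281; u2·a0=0.0204·5.925=0.121 ≤ a1=1.080 → R1 fires; X=4 D=6 B=2 A=0 P=9
Draw 10: a1=0.864, a2=4.152, a3=0.000, a4=0.000, a5=0.416, a0=5.432; τ=−ln(0.3241)/5.432=0.207 → t=1.489; u2·a0=0.9314·5.432=5.059; a1+…+a4=5.016 < 5.059 ≤ a1+…+a5=5.432 → R5 fires; X=3 D=7 B=2 A=0 P=9
Draw 11: a1=0.648, a2=3.633, a3=0.000, a4=0.000, a5=0.312, a0=4.593; τ=−ln(0.4798)/4.593=0.160 → t=1.649; u2·a0=0.4998·4.593=2.296; a1=0.648 < 2.296 ≤ a1+a2=4.281 → R2 fires; X=3 D=6 B=2 A=0 P=9
Draw 12: a1=0.648, a2=3.114, a3=0.000, a4=0.000, a5=0.312, a0=4.074; τ=−ln(0.5442)/4.074=0.149 → t=1.798; u2·a0=0.3484·4.074=1.419; a1=0.648 < 1.419 ≤ a1+a2=3.762 → R2 fires; X=3 D=5 B=2 A=0 P=9
Draw 13: a1=0.648, a2=2.595, a3=0.000, a4=0.000, a5=0.312, a0=3.555; τ=−ln(0.7125)/3.555=0.095 → t=1.893 > T=1.84: stop.
Read off A at T=1.84: 0

A at T = 0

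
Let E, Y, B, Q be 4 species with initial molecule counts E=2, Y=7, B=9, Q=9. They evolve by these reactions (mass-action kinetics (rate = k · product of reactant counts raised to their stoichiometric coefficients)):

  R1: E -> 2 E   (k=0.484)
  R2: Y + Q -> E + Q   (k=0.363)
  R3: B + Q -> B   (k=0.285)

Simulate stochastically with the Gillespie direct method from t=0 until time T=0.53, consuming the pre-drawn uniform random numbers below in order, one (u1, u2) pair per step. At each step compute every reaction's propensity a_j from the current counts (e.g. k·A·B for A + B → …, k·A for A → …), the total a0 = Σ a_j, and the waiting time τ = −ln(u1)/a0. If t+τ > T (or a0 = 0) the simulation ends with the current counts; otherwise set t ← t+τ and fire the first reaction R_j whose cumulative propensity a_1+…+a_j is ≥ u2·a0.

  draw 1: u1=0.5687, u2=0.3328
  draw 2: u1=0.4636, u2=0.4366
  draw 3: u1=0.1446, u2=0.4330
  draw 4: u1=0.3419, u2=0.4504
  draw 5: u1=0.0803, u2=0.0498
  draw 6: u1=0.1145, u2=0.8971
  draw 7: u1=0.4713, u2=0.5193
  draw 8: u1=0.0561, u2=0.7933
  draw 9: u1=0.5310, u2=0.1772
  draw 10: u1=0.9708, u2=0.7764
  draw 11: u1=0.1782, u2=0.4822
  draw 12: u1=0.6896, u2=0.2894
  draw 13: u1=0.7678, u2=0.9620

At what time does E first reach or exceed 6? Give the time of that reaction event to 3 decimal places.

t=0.000: E=2 Y=7 B=9 Q=9
Draw 1: a1=0.968, a2=22.869, a3=23.085, a0=46.922; τ=−ln(0.5687)/46.922=0.012 → t=0.012; u2·a0=0.3328·46.922=15.616; a1=0.968 < 15.616 ≤ a1+a2=23.837 → R2 fires; E=3 Y=6 B=9 Q=9
Draw 2: a1=1.452, a2=19.602, a3=23.085, a0=44.139; τ=−ln(0.4636)/44.139=0.017 → t=0.029; u2·a0=0.4366·44.139=19.271; a1=1.452 < 19.271 ≤ a1+a2=21.054 → R2 fires; E=4 Y=5 B=9 Q=9
Draw 3: a1=1.936, a2=16.335, a3=23.085, a0=41.356; τ=−ln(0.1446)/41.356=0.047 → t=0.076; u2·a0=0.4330·41.356=17.907; a1=1.936 < 17.907 ≤ a1+a2=18.271 → R2 fires; E=5 Y=4 B=9 Q=9
Draw 4: a1=2.420, a2=13.068, a3=23.085, a0=38.573; τ=−ln(0.3419)/38.573=0.028 → t=0.104; u2·a0=0.4504·38.573=17.373; a1+a2=15.488 < 17.373 ≤ a1+…+a3=38.573 → R3 fires; E=5 Y=4 B=9 Q=8
Draw 5: a1=2.420, a2=11.616, a3=20.520, a0=34.556; τ=−ln(0.0803)/34.556=0.073 → t=0.177; u2·a0=0.0498·34.556=1.721 ≤ a1=2.420 → R1 fires; E=6 Y=4 B=9 Q=8
Draw 6: a1=2.904, a2=11.616, a3=20.520, a0=35.040; τ=−ln(0.1145)/35.040=0.062 → t=0.239; u2·a0=0.8971·35.040=31.434; a1+a2=14.520 < 31.434 ≤ a1+…+a3=35.040 → R3 fires; E=6 Y=4 B=9 Q=7
Draw 7: a1=2.904, a2=10.164, a3=17.955, a0=31.023; τ=−ln(0.4713)/31.023=0.024 → t=0.263; u2·a0=0.5193·31.023=16.110; a1+a2=13.068 < 16.110 ≤ a1+…+a3=31.023 → R3 fires; E=6 Y=4 B=9 Q=6
Draw 8: a1=2.904, a2=8.712, a3=15.390, a0=27.006; τ=−ln(0.0561)/27.006=0.107 → t=0.370; u2·a0=0.7933·27.006=21.424; a1+a2=11.616 < 21.424 ≤ a1+…+a3=27.006 → R3 fires; E=6 Y=4 B=9 Q=5
Draw 9: a1=2.904, a2=7.260, a3=12.825, a0=22.989; τ=−ln(0.5310)/22.989=0.028 → t=0.397; u2·a0=0.1772·22.989=4.074; a1=2.904 < 4.074 ≤ a1+a2=10.164 → R2 fires; E=7 Y=3 B=9 Q=5
Draw 10: a1=3.388, a2=5.445, a3=12.825, a0=21.658; τ=−ln(0.9708)/21.658=0.001 → t=0.399; u2·a0=0.7764·21.658=16.815; a1+a2=8.833 < 16.815 ≤ a1+…+a3=21.658 → R3 fires; E=7 Y=3 B=9 Q=4
Draw 11: a1=3.388, a2=4.356, a3=10.260, a0=18.004; τ=−ln(0.1782)/18.004=0.096 → t=0.494; u2·a0=0.4822·18.004=8.682; a1+a2=7.744 < 8.682 ≤ a1+…+a3=18.004 → R3 fires; E=7 Y=3 B=9 Q=3
Draw 12: a1=3.388, a2=3.267, a3=7.695, a0=14.350; τ=−ln(0.6896)/14.350=0.026 → t=0.520; u2·a0=0.2894·14.350=4.153; a1=3.388 < 4.153 ≤ a1+a2=6.655 → R2 fires; E=8 Y=2 B=9 Q=3
Draw 13: a1=3.872, a2=2.178, a3=7.695, a0=13.745; τ=−ln(0.7678)/13.745=0.019 → t=0.540 > T=0.53: stop.
E first becomes ≥ 6 when it reaches 6 at the event at t=0.177.

Threshold first reached at t = 0.177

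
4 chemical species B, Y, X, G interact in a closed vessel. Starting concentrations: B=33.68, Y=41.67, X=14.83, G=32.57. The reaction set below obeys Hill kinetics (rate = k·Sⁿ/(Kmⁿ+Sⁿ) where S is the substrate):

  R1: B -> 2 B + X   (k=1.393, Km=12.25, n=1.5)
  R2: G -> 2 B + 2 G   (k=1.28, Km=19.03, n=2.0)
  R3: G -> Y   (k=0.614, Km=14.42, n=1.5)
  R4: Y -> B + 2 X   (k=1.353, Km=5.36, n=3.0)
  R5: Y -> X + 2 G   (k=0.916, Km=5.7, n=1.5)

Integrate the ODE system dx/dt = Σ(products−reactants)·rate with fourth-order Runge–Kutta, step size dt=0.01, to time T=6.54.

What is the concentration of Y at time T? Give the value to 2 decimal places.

Y at T = 30.51

RK4 with dt=0.01: 654 steps to T=6.54. Trajectory (selected grid times):
t=0.00: B=33.68 Y=41.67 X=14.83 G=32.57
t=0.73: B=36.92 Y=40.40 X=18.28 G=34.20
t=1.45: B=40.16 Y=39.15 X=21.70 G=35.81
t=2.18: B=43.50 Y=37.89 X=25.18 G=37.45
t=2.91: B=46.87 Y=36.64 X=28.67 G=39.10
t=3.63: B=50.24 Y=35.41 X=32.12 G=40.73
t=4.36: B=53.68 Y=34.17 X=35.63 G=42.38
t=5.09: B=57.15 Y=32.94 X=39.15 G=44.04
t=5.81: B=60.59 Y=31.73 X=42.62 G=45.67
t=6.54: B=64.11 Y=30.51 X=46.14 G=47.33
Read off Y at T=6.54: 30.51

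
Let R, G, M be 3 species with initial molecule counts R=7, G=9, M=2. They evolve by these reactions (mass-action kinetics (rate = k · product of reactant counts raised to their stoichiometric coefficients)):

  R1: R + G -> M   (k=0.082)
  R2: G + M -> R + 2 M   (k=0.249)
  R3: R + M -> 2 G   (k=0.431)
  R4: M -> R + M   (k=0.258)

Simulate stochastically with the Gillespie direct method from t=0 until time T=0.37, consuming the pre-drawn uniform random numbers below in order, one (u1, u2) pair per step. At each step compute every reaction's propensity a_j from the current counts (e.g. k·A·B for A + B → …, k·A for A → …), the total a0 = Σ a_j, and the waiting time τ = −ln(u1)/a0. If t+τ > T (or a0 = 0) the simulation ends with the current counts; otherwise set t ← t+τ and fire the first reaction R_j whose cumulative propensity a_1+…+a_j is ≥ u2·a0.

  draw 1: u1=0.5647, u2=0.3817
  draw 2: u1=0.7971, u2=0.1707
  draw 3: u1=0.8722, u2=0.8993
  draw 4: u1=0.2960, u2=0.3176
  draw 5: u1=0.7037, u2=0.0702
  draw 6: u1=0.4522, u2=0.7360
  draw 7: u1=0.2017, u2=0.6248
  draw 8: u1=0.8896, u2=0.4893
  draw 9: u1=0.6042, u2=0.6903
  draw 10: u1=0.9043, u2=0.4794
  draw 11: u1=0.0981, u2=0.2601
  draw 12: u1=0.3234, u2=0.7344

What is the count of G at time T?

G at T = 10

t=0.000: R=7 G=9 M=2
Draw 1: a1=5.166, a2=4.482, a3=6.034, a4=0.516, a0=16.198; τ=−ln(0.5647)/16.198=0.035 → t=0.035; u2·a0=0.3817·16.198=6.183; a1=5.166 < 6.183 ≤ a1+a2=9.648 → R2 fires; R=8 G=8 M=3
Draw 2: a1=5.248, a2=5.976, a3=10.344, a4=0.774, a0=22.342; τ=−ln(0.7971)/22.342=0.010 → t=0.045; u2·a0=0.1707·22.342=3.814 ≤ a1=5.248 → R1 fires; R=7 G=7 M=4
Draw 3: a1=4.018, a2=6.972, a3=12.068, a4=1.032, a0=24.090; τ=−ln(0.8722)/24.090=0.006 → t=0.051; u2·a0=0.8993·24.090=21.664; a1+a2=10.990 < 21.664 ≤ a1+…+a3=23.058 → R3 fires; R=6 G=9 M=3
Draw 4: a1=4.428, a2=6.723, a3=7.758, a4=0.774, a0=19.683; τ=−ln(0.2960)/19.683=0.062 → t=0.113; u2·a0=0.3176·19.683=6.251; a1=4.428 < 6.251 ≤ a1+a2=11.151 → R2 fires; R=7 G=8 M=4
Draw 5: a1=4.592, a2=7.968, a3=12.068, a4=1.032, a0=25.660; τ=−ln(0.7037)/25.660=0.014 → t=0.127; u2·a0=0.0702·25.660=1.801 ≤ a1=4.592 → R1 fires; R=6 G=7 M=5
Draw 6: a1=3.444, a2=8.715, a3=12.930, a4=1.290, a0=26.379; τ=−ln(0.4522)/26.379=0.030 → t=0.157; u2·a0=0.7360·26.379=19.415; a1+a2=12.159 < 19.415 ≤ a1+…+a3=25.089 → R3 fires; R=5 G=9 M=4
Draw 7: a1=3.690, a2=8.964, a3=8.620, a4=1.032, a0=22.306; τ=−ln(0.2017)/22.306=0.072 → t=0.229; u2·a0=0.6248·22.306=13.937; a1+a2=12.654 < 13.937 ≤ a1+…+a3=21.274 → R3 fires; R=4 G=11 M=3
Draw 8: a1=3.608, a2=8.217, a3=5.172, a4=0.774, a0=17.771; τ=−ln(0.8896)/17.771=0.007 → t=0.235; u2·a0=0.4893·17.771=8.695; a1=3.608 < 8.695 ≤ a1+a2=11.825 → R2 fires; R=5 G=10 M=4
Draw 9: a1=4.100, a2=9.960, a3=8.620, a4=1.032, a0=23.712; τ=−ln(0.6042)/23.712=0.021 → t=0.256; u2·a0=0.6903·23.712=16.368; a1+a2=14.060 < 16.368 ≤ a1+…+a3=22.680 → R3 fires; R=4 G=12 M=3
Draw 10: a1=3.936, a2=8.964, a3=5.172, a4=0.774, a0=18.846; τ=−ln(0.9043)/18.846=0.005 → t=0.262; u2·a0=0.4794·18.846=9.035; a1=3.936 < 9.035 ≤ a1+a2=12.900 → R2 fires; R=5 G=11 M=4
Draw 11: a1=4.510, a2=10.956, a3=8.620, a4=1.032, a0=25.118; τ=−ln(0.0981)/25.118=0.092 → t=0.354; u2·a0=0.2601·25.118=6.533; a1=4.510 < 6.533 ≤ a1+a2=15.466 → R2 fires; R=6 G=10 M=5
Draw 12: a1=4.920, a2=12.450, a3=12.930, a4=1.290, a0=31.590; τ=−ln(0.3234)/31.590=0.036 → t=0.390 > T=0.37: stop.
Read off G at T=0.37: 10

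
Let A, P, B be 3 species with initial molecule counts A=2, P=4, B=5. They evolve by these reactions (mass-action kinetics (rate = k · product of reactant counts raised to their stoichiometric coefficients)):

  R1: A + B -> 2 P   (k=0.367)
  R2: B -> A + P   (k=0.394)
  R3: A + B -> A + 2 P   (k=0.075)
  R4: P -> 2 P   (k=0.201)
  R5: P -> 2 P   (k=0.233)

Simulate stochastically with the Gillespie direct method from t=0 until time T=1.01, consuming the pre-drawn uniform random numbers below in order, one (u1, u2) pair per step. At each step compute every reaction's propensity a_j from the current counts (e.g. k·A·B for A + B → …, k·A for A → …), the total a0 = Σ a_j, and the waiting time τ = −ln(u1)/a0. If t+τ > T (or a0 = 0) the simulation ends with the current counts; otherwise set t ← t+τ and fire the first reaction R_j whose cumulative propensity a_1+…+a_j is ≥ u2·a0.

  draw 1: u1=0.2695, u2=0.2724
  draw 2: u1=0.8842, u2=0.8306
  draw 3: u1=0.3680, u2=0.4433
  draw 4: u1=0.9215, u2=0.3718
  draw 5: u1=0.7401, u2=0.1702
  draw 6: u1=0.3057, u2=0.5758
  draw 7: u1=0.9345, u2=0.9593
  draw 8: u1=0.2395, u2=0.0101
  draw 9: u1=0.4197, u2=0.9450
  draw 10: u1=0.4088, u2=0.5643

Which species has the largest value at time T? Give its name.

t=0.000: A=2 P=4 B=5
Draw 1: a1=3.670, a2=1.970, a3=0.750, a4=0.804, a5=0.932, a0=8.126; τ=−ln(0.2695)/8.126=0.161 → t=0.161; u2·a0=0.2724·8.126=2.214 ≤ a1=3.670 → R1 fires; A=1 P=6 B=4
Draw 2: a1=1.468, a2=1.576, a3=0.300, a4=1.206, a5=1.398, a0=5.948; τ=−ln(0.8842)/5.948=0.021 → t=0.182; u2·a0=0.8306·5.948=4.940; a1+…+a4=4.550 < 4.940 ≤ a1+…+a5=5.948 → R5 fires; A=1 P=7 B=4
Draw 3: a1=1.468, a2=1.576, a3=0.300, a4=1.407, a5=1.631, a0=6.382; τ=−ln(0.3680)/6.382=0.157 → t=0.339; u2·a0=0.4433·6.382=2.829; a1=1.468 < 2.829 ≤ a1+a2=3.044 → R2 fires; A=2 P=8 B=3
Draw 4: a1=2.202, a2=1.182, a3=0.450, a4=1.608, a5=1.864, a0=7.306; τ=−ln(0.9215)/7.306=0.011 → t=0.350; u2·a0=0.3718·7.306=2.716; a1=2.202 < 2.716 ≤ a1+a2=3.384 → R2 fires; A=3 P=9 B=2
Draw 5: a1=2.202, a2=0.788, a3=0.450, a4=1.809, a5=2.097, a0=7.346; τ=−ln(0.7401)/7.346=0.041 → t=0.391; u2·a0=0.1702·7.346=1.250 ≤ a1=2.202 → R1 fires; A=2 P=11 B=1
Draw 6: a1=0.734, a2=0.394, a3=0.150, a4=2.211, a5=2.563, a0=6.052; τ=−ln(0.3057)/6.052=0.196 → t=0.587; u2·a0=0.5758·6.052=3.485; a1+…+a3=1.278 < 3.485 ≤ a1+…+a4=3.489 → R4 fires; A=2 P=12 B=1
Draw 7: a1=0.734, a2=0.394, a3=0.150, a4=2.412, a5=2.796, a0=6.486; τ=−ln(0.9345)/6.486=0.010 → t=0.597; u2·a0=0.9593·6.486=6.222; a1+…+a4=3.690 < 6.222 ≤ a1+…+a5=6.486 → R5 fires; A=2 P=13 B=1
Draw 8: a1=0.734, a2=0.394, a3=0.150, a4=2.613, a5=3.029, a0=6.920; τ=−ln(0.2395)/6.920=0.207 → t=0.804; u2·a0=0.0101·6.920=0.070 ≤ a1=0.734 → R1 fires; A=1 P=15 B=0
Draw 9: a1=0.000, a2=0.000, a3=0.000, a4=3.015, a5=3.495, a0=6.510; τ=−ln(0.4197)/6.510=0.133 → t=0.937; u2·a0=0.9450·6.510=6.152; a1+…+a4=3.015 < 6.152 ≤ a1+…+a5=6.510 → R5 fires; A=1 P=16 B=0
Draw 10: a1=0.000, a2=0.000, a3=0.000, a4=3.216, a5=3.728, a0=6.944; τ=−ln(0.4088)/6.944=0.129 → t=1.066 > T=1.01: stop.
At T=1.01: A=1 P=16 B=0; the largest is P.

Dominant species at T: P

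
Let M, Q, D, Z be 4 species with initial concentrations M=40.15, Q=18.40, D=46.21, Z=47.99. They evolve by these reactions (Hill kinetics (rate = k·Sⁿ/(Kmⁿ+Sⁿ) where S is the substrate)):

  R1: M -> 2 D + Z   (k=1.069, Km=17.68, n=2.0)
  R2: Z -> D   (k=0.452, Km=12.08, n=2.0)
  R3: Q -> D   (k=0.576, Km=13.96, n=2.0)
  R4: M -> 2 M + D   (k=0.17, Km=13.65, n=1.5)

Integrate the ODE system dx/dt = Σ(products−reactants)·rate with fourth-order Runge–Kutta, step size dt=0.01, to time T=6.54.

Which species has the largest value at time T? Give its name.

RK4 with dt=0.01: 654 steps to T=6.54. Trajectory (selected grid times):
t=0.00: M=40.15 Q=18.40 D=46.21 Z=47.99
t=0.73: M=39.60 Q=18.13 D=48.19 Z=48.33
t=1.45: M=39.06 Q=17.88 D=50.14 Z=48.67
t=2.18: M=38.52 Q=17.62 D=52.11 Z=49.00
t=2.91: M=37.98 Q=17.36 D=54.06 Z=49.33
t=3.63: M=37.45 Q=17.11 D=55.98 Z=49.66
t=4.36: M=36.91 Q=16.86 D=57.92 Z=49.98
t=5.09: M=36.38 Q=16.61 D=59.85 Z=50.30
t=5.81: M=35.86 Q=16.37 D=61.74 Z=50.62
t=6.54: M=35.33 Q=16.13 D=63.64 Z=50.93
At T=6.54: M=35.33 Q=16.13 D=63.64 Z=50.93; the largest is D.

Dominant species at T: D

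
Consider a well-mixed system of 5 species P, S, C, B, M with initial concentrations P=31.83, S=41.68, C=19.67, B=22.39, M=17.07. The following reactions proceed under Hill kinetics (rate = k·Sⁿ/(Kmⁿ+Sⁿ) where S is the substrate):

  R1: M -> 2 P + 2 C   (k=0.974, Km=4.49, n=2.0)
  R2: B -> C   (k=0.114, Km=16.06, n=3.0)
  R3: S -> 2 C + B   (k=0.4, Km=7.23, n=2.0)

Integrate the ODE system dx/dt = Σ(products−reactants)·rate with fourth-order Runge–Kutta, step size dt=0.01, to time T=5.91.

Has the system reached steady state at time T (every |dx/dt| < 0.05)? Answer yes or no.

Steady state at T: no

RK4 with dt=0.01: 591 steps to T=5.91. Trajectory (selected grid times):
t=0.00: P=31.83 S=41.68 C=19.67 B=22.39 M=17.07
t=0.66: P=33.03 S=41.42 C=21.44 B=22.59 M=16.47
t=1.31: P=34.21 S=41.17 C=23.17 B=22.79 M=15.88
t=1.97: P=35.39 S=40.92 C=24.93 B=22.99 M=15.29
t=2.63: P=36.57 S=40.66 C=26.68 B=23.19 M=14.70
t=3.28: P=37.73 S=40.41 C=28.39 B=23.38 M=14.12
t=3.94: P=38.89 S=40.15 C=30.12 B=23.58 M=13.54
t=4.60: P=40.04 S=39.90 C=31.84 B=23.78 M=12.96
t=5.25: P=41.17 S=39.64 C=33.53 B=23.98 M=12.40
t=5.91: P=42.30 S=39.39 C=35.23 B=24.17 M=11.84
Rates at T: R1=0.8515, R2=0.0882, R3=0.3870
dx/dt at T (Σ net stoichiometry × rate): P=+1.7029, S=-0.3870, C=+2.5650, B=+0.2988, M=-0.8515
Largest |dx/dt| is |+2.5650| (C) ≥ 0.05 → not steady.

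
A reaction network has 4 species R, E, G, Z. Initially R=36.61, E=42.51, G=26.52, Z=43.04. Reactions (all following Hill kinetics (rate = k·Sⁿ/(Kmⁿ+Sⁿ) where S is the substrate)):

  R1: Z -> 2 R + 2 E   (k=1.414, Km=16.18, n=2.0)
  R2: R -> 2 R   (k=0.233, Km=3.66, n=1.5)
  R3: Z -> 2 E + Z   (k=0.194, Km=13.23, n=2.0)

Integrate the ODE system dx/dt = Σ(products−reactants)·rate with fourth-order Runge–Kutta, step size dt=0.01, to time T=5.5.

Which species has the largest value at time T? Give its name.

RK4 with dt=0.01: 550 steps to T=5.5. Trajectory (selected grid times):
t=0.00: R=36.61 E=42.51 G=26.52 Z=43.04
t=0.61: R=38.26 E=44.23 G=26.52 Z=42.29
t=1.22: R=39.90 E=45.95 G=26.52 Z=41.54
t=1.83: R=41.53 E=47.66 G=26.52 Z=40.79
t=2.44: R=43.15 E=49.36 G=26.52 Z=40.04
t=3.06: R=44.80 E=51.08 G=26.52 Z=39.29
t=3.67: R=46.41 E=52.76 G=26.52 Z=38.56
t=4.28: R=48.01 E=54.44 G=26.52 Z=37.83
t=4.89: R=49.60 E=56.10 G=26.52 Z=37.10
t=5.50: R=51.19 E=57.76 G=26.52 Z=36.38
At T=5.5: R=51.19 E=57.76 G=26.52 Z=36.38; the largest is E.

Dominant species at T: E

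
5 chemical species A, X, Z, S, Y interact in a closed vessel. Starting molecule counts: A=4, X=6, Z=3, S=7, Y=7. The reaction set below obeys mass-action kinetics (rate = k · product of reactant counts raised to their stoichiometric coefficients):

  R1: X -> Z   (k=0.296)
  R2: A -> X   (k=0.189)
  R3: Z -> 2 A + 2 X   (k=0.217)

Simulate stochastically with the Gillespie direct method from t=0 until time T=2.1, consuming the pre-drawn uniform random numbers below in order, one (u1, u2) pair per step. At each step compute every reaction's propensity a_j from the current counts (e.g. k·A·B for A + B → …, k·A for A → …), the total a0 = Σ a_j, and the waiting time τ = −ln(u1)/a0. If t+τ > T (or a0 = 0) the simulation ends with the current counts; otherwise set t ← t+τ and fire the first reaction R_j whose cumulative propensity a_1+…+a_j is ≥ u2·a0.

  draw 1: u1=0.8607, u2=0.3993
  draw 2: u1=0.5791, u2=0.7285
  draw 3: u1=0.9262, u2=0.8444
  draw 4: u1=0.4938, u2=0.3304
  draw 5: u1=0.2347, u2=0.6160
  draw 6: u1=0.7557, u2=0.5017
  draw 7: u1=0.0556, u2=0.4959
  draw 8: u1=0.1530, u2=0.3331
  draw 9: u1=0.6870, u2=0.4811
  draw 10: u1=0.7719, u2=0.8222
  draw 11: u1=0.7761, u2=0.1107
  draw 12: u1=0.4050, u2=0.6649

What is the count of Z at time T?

Z at T = 6

t=0.000: A=4 X=6 Z=3 S=7 Y=7
Draw 1: a1=1.776, a2=0.756, a3=0.651, a0=3.183; τ=−ln(0.8607)/3.183=0.047 → t=0.047; u2·a0=0.3993·3.183=1.271 ≤ a1=1.776 → R1 fires; A=4 X=5 Z=4 S=7 Y=7
Draw 2: a1=1.480, a2=0.756, a3=0.868, a0=3.104; τ=−ln(0.5791)/3.104=0.176 → t=0.223; u2·a0=0.7285·3.104=2.261; a1+a2=2.236 < 2.261 ≤ a1+…+a3=3.104 → R3 fires; A=6 X=7 Z=3 S=7 Y=7
Draw 3: a1=2.072, a2=1.134, a3=0.651, a0=3.857; τ=−ln(0.9262)/3.857=0.020 → t=0.243; u2·a0=0.8444·3.857=3.257; a1+a2=3.206 < 3.257 ≤ a1+…+a3=3.857 → R3 fires; A=8 X=9 Z=2 S=7 Y=7
Draw 4: a1=2.664, a2=1.512, a3=0.434, a0=4.610; τ=−ln(0.4938)/4.610=0.153 → t=0.396; u2·a0=0.3304·4.610=1.523 ≤ a1=2.664 → R1 fires; A=8 X=8 Z=3 S=7 Y=7
Draw 5: a1=2.368, a2=1.512, a3=0.651, a0=4.531; τ=−ln(0.2347)/4.531=0.320 → t=0.716; u2·a0=0.6160·4.531=2.791; a1=2.368 < 2.791 ≤ a1+a2=3.880 → R2 fires; A=7 X=9 Z=3 S=7 Y=7
Draw 6: a1=2.664, a2=1.323, a3=0.651, a0=4.638; τ=−ln(0.7557)/4.638=0.060 → t=0.776; u2·a0=0.5017·4.638=2.327 ≤ a1=2.664 → R1 fires; A=7 X=8 Z=4 S=7 Y=7
Draw 7: a1=2.368, a2=1.323, a3=0.868, a0=4.559; τ=−ln(0.0556)/4.559=0.634 → t=1.410; u2·a0=0.4959·4.559=2.261 ≤ a1=2.368 → R1 fires; A=7 X=7 Z=5 S=7 Y=7
Draw 8: a1=2.072, a2=1.323, a3=1.085, a0=4.480; τ=−ln(0.1530)/4.480=0.419 → t=1.829; u2·a0=0.3331·4.480=1.492 ≤ a1=2.072 → R1 fires; A=7 X=6 Z=6 S=7 Y=7
Draw 9: a1=1.776, a2=1.323, a3=1.302, a0=4.401; τ=−ln(0.6870)/4.401=0.085 → t=1.915; u2·a0=0.4811·4.401=2.117; a1=1.776 < 2.117 ≤ a1+a2=3.099 → R2 fires; A=6 X=7 Z=6 S=7 Y=7
Draw 10: a1=2.072, a2=1.134, a3=1.302, a0=4.508; τ=−ln(0.7719)/4.508=0.057 → t=1.972; u2·a0=0.8222·4.508=3.706; a1+a2=3.206 < 3.706 ≤ a1+…+a3=4.508 → R3 fires; A=8 X=9 Z=5 S=7 Y=7
Draw 11: a1=2.664, a2=1.512, a3=1.085, a0=5.261; τ=−ln(0.7761)/5.261=0.048 → t=2.020; u2·a0=0.1107·5.261=0.582 ≤ a1=2.664 → R1 fires; A=8 X=8 Z=6 S=7 Y=7
Draw 12: a1=2.368, a2=1.512, a3=1.302, a0=5.182; τ=−ln(0.4050)/5.182=0.174 → t=2.195 > T=2.1: stop.
Read off Z at T=2.1: 6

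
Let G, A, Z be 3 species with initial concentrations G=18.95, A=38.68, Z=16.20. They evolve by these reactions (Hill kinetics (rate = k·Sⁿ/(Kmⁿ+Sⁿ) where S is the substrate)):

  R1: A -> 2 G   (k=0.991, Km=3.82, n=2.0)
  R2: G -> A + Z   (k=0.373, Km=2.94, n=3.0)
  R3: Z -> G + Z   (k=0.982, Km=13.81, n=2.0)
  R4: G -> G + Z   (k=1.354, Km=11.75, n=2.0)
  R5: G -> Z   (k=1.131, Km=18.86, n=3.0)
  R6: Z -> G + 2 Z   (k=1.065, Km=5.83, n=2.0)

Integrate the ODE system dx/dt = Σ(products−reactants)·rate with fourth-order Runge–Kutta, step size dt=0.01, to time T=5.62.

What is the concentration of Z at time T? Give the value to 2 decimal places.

Z at T = 34.69

RK4 with dt=0.01: 562 steps to T=5.62. Trajectory (selected grid times):
t=0.00: G=18.95 A=38.68 Z=16.20
t=0.62: G=20.52 A=38.30 Z=18.02
t=1.25: G=22.12 A=37.92 Z=19.94
t=1.87: G=23.69 A=37.54 Z=21.90
t=2.50: G=25.29 A=37.16 Z=23.94
t=3.12: G=26.86 A=36.78 Z=26.01
t=3.75: G=28.45 A=36.40 Z=28.15
t=4.37: G=30.01 A=36.02 Z=30.29
t=5.00: G=31.60 A=35.64 Z=32.49
t=5.62: G=33.16 A=35.26 Z=34.69
Read off Z at T=5.62: 34.69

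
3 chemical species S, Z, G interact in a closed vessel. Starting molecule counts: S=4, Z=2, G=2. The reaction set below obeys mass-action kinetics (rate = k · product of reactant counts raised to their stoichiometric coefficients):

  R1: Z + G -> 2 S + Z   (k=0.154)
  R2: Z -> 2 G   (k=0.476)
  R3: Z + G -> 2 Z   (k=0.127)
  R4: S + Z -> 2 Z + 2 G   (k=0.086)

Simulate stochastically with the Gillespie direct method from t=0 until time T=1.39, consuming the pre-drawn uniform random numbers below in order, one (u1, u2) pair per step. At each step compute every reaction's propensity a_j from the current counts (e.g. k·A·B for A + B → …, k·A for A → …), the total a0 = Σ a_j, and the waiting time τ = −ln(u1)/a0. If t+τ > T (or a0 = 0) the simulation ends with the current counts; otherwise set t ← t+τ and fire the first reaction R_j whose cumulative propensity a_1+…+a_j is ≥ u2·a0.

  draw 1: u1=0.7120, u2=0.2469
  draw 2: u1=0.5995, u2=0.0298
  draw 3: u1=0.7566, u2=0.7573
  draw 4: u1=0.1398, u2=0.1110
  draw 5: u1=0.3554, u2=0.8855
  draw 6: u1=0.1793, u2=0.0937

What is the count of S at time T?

t=0.000: S=4 Z=2 G=2
Draw 1: a1=0.616, a2=0.952, a3=0.508, a4=0.688, a0=2.764; τ=−ln(0.7120)/2.764=0.123 → t=0.123; u2·a0=0.2469·2.764=0.682; a1=0.616 < 0.682 ≤ a1+a2=1.568 → R2 fires; S=4 Z=1 G=4
Draw 2: a1=0.616, a2=0.476, a3=0.508, a4=0.344, a0=1.944; τ=−ln(0.5995)/1.944=0.263 → t=0.386; u2·a0=0.0298·1.944=0.058 ≤ a1=0.616 → R1 fires; S=6 Z=1 G=3
Draw 3: a1=0.462, a2=0.476, a3=0.381, a4=0.516, a0=1.835; τ=−ln(0.7566)/1.835=0.152 → t=0.538; u2·a0=0.7573·1.835=1.390; a1+…+a3=1.319 < 1.390 ≤ a1+…+a4=1.835 → R4 fires; S=5 Z=2 G=5
Draw 4: a1=1.540, a2=0.952, a3=1.270, a4=0.860, a0=4.622; τ=−ln(0.1398)/4.622=0.426 → t=0.964; u2·a0=0.1110·4.622=0.513 ≤ a1=1.540 → R1 fires; S=7 Z=2 G=4
Draw 5: a1=1.232, a2=0.952, a3=1.016, a4=1.204, a0=4.404; τ=−ln(0.3554)/4.404=0.235 → t=1.199; u2·a0=0.8855·4.404=3.900; a1+…+a3=3.200 < 3.900 ≤ a1+…+a4=4.404 → R4 fires; S=6 Z=3 G=6
Draw 6: a1=2.772, a2=1.428, a3=2.286, a4=1.548, a0=8.034; τ=−ln(0.1793)/8.034=0.214 → t=1.413 > T=1.39: stop.
Read off S at T=1.39: 6

S at T = 6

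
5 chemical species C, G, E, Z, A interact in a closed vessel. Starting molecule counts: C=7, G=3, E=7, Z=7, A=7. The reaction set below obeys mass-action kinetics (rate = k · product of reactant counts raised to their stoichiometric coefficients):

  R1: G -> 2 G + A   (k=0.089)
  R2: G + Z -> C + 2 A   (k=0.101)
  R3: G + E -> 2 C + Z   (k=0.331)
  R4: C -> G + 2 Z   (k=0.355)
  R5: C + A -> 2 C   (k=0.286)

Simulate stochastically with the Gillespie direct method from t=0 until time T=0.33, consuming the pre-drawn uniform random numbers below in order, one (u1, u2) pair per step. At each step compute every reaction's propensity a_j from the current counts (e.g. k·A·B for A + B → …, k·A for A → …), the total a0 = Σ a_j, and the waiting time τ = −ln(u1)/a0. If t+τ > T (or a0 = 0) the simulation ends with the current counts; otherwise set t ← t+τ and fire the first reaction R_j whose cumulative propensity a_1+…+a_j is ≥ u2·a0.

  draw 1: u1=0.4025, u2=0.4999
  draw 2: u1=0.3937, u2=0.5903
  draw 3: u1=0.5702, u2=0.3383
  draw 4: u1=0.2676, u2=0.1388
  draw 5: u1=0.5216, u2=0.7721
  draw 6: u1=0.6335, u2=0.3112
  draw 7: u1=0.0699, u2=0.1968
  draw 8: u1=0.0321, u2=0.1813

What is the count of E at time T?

E at T = 4

t=0.000: C=7 G=3 E=7 Z=7 A=7
Draw 1: a1=0.267, a2=2.121, a3=6.951, a4=2.485, a5=14.014, a0=25.838; τ=−ln(0.4025)/25.838=0.035 → t=0.035; u2·a0=0.4999·25.838=12.916; a1+…+a4=11.824 < 12.916 ≤ a1+…+a5=25.838 → R5 fires; C=8 G=3 E=7 Z=7 A=6
Draw 2: a1=0.267, a2=2.121, a3=6.951, a4=2.840, a5=13.728, a0=25.907; τ=−ln(0.3937)/25.907=0.036 → t=0.071; u2·a0=0.5903·25.907=15.293; a1+…+a4=12.179 < 15.293 ≤ a1+…+a5=25.907 → R5 fires; C=9 G=3 E=7 Z=7 A=5
Draw 3: a1=0.267, a2=2.121, a3=6.951, a4=3.195, a5=12.870, a0=25.404; τ=−ln(0.5702)/25.404=0.022 → t=0.093; u2·a0=0.3383·25.404=8.594; a1+a2=2.388 < 8.594 ≤ a1+…+a3=9.339 → R3 fires; C=11 G=2 E=6 Z=8 A=5
Draw 4: a1=0.178, a2=1.616, a3=3.972, a4=3.905, a5=15.730, a0=25.401; τ=−ln(0.2676)/25.401=0.052 → t=0.145; u2·a0=0.1388·25.401=3.526; a1+a2=1.794 < 3.526 ≤ a1+…+a3=5.766 → R3 fires; C=13 G=1 E=5 Z=9 A=5
Draw 5: a1=0.089, a2=0.909, a3=1.655, a4=4.615, a5=18.590, a0=25.858; τ=−ln(0.5216)/25.858=0.025 → t=0.170; u2·a0=0.7721·25.858=19.965; a1+…+a4=7.268 < 19.965 ≤ a1+…+a5=25.858 → R5 fires; C=14 G=1 E=5 Z=9 A=4
Draw 6: a1=0.089, a2=0.909, a3=1.655, a4=4.970, a5=16.016, a0=23.639; τ=−ln(0.6335)/23.639=0.019 → t=0.190; u2·a0=0.3112·23.639=7.356; a1+…+a3=2.653 < 7.356 ≤ a1+…+a4=7.623 → R4 fires; C=13 G=2 E=5 Z=11 A=4
Draw 7: a1=0.178, a2=2.222, a3=3.310, a4=4.615, a5=14.872, a0=25.197; τ=−ln(0.0699)/25.197=0.106 → t=0.295; u2·a0=0.1968·25.197=4.959; a1+a2=2.400 < 4.959 ≤ a1+…+a3=5.710 → R3 fires; C=15 G=1 E=4 Z=12 A=4
Draw 8: a1=0.089, a2=1.212, a3=1.324, a4=5.325, a5=17.160, a0=25.110; τ=−ln(0.0321)/25.110=0.137 → t=0.432 > T=0.33: stop.
Read off E at T=0.33: 4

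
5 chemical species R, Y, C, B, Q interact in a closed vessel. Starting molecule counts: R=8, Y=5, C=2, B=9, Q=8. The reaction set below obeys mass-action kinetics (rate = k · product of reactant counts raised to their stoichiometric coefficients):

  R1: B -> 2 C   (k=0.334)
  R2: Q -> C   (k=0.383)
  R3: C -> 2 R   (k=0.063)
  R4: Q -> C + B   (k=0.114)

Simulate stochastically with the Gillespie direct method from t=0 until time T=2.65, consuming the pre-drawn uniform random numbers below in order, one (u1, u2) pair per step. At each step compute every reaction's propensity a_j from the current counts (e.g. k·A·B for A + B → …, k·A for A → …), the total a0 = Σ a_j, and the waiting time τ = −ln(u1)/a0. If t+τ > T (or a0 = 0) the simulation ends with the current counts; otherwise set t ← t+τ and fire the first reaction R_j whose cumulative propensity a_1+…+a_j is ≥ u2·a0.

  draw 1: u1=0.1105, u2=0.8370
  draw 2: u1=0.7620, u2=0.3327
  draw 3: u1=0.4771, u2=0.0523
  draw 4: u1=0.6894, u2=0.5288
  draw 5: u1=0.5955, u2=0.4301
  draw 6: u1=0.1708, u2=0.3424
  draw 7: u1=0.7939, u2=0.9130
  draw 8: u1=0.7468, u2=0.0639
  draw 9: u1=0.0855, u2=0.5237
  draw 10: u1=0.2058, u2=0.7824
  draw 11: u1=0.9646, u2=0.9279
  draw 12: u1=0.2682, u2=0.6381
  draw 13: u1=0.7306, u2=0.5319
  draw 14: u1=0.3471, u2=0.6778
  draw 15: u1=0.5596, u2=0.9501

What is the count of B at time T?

B at T = 6

t=0.000: R=8 Y=5 C=2 B=9 Q=8
Draw 1: a1=3.006, a2=3.064, a3=0.126, a4=0.912, a0=7.108; τ=−ln(0.1105)/7.108=0.310 → t=0.310; u2·a0=0.8370·7.108=5.949; a1=3.006 < 5.949 ≤ a1+a2=6.070 → R2 fires; R=8 Y=5 C=3 B=9 Q=7
Draw 2: a1=3.006, a2=2.681, a3=0.189, a4=0.798, a0=6.674; τ=−ln(0.7620)/6.674=0.041 → t=0.351; u2·a0=0.3327·6.674=2.220 ≤ a1=3.006 → R1 fires; R=8 Y=5 C=5 B=8 Q=7
Draw 3: a1=2.672, a2=2.681, a3=0.315, a4=0.798, a0=6.466; τ=−ln(0.4771)/6.466=0.114 → t=0.465; u2·a0=0.0523·6.466=0.338 ≤ a1=2.672 → R1 fires; R=8 Y=5 C=7 B=7 Q=7
Draw 4: a1=2.338, a2=2.681, a3=0.441, a4=0.798, a0=6.258; τ=−ln(0.6894)/6.258=0.059 → t=0.525; u2·a0=0.5288·6.258=3.309; a1=2.338 < 3.309 ≤ a1+a2=5.019 → R2 fires; R=8 Y=5 C=8 B=7 Q=6
Draw 5: a1=2.338, a2=2.298, a3=0.504, a4=0.684, a0=5.824; τ=−ln(0.5955)/5.824=0.089 → t=0.614; u2·a0=0.4301·5.824=2.505; a1=2.338 < 2.505 ≤ a1+a2=4.636 → R2 fires; R=8 Y=5 C=9 B=7 Q=5
Draw 6: a1=2.338, a2=1.915, a3=0.567, a4=0.570, a0=5.390; τ=−ln(0.1708)/5.390=0.328 → t=0.941; u2·a0=0.3424·5.390=1.846 ≤ a1=2.338 → R1 fires; R=8 Y=5 C=11 B=6 Q=5
Draw 7: a1=2.004, a2=1.915, a3=0.693, a4=0.570, a0=5.182; τ=−ln(0.7939)/5.182=0.045 → t=0.986; u2·a0=0.9130·5.182=4.731; a1+…+a3=4.612 < 4.731 ≤ a1+…+a4=5.182 → R4 fires; R=8 Y=5 C=12 B=7 Q=4
Draw 8: a1=2.338, a2=1.532, a3=0.756, a4=0.456, a0=5.082; τ=−ln(0.7468)/5.082=0.057 → t=1.043; u2·a0=0.0639·5.082=0.325 ≤ a1=2.338 → R1 fires; R=8 Y=5 C=14 B=6 Q=4
Draw 9: a1=2.004, a2=1.532, a3=0.882, a4=0.456, a0=4.874; τ=−ln(0.0855)/4.874=0.505 → t=1.548; u2·a0=0.5237·4.874=2.553; a1=2.004 < 2.553 ≤ a1+a2=3.536 → R2 fires; R=8 Y=5 C=15 B=6 Q=3
Draw 10: a1=2.004, a2=1.149, a3=0.945, a4=0.342, a0=4.440; τ=−ln(0.2058)/4.440=0.356 → t=1.904; u2·a0=0.7824·4.440=3.474; a1+a2=3.153 < 3.474 ≤ a1+…+a3=4.098 → R3 fires; R=10 Y=5 C=14 B=6 Q=3
Draw 11: a1=2.004, a2=1.149, a3=0.882, a4=0.342, a0=4.377; τ=−ln(0.9646)/4.377=0.008 → t=1.912; u2·a0=0.9279·4.377=4.061; a1+…+a3=4.035 < 4.061 ≤ a1+…+a4=4.377 → R4 fires; R=10 Y=5 C=15 B=7 Q=2
Draw 12: a1=2.338, a2=0.766, a3=0.945, a4=0.228, a0=4.277; τ=−ln(0.2682)/4.277=0.308 → t=2.220; u2·a0=0.6381·4.277=2.729; a1=2.338 < 2.729 ≤ a1+a2=3.104 → R2 fires; R=10 Y=5 C=16 B=7 Q=1
Draw 13: a1=2.338, a2=0.383, a3=1.008, a4=0.114, a0=3.843; τ=−ln(0.7306)/3.843=0.082 → t=2.302; u2·a0=0.5319·3.843=2.044 ≤ a1=2.338 → R1 fires; R=10 Y=5 C=18 B=6 Q=1
Draw 14: a1=2.004, a2=0.383, a3=1.134, a4=0.114, a0=3.635; τ=−ln(0.3471)/3.635=0.291 → t=2.593; u2·a0=0.6778·3.635=2.464; a1+a2=2.387 < 2.464 ≤ a1+…+a3=3.521 → R3 fires; R=12 Y=5 C=17 B=6 Q=1
Draw 15: a1=2.004, a2=0.383, a3=1.071, a4=0.114, a0=3.572; τ=−ln(0.5596)/3.572=0.163 → t=2.755 > T=2.65: stop.
Read off B at T=2.65: 6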